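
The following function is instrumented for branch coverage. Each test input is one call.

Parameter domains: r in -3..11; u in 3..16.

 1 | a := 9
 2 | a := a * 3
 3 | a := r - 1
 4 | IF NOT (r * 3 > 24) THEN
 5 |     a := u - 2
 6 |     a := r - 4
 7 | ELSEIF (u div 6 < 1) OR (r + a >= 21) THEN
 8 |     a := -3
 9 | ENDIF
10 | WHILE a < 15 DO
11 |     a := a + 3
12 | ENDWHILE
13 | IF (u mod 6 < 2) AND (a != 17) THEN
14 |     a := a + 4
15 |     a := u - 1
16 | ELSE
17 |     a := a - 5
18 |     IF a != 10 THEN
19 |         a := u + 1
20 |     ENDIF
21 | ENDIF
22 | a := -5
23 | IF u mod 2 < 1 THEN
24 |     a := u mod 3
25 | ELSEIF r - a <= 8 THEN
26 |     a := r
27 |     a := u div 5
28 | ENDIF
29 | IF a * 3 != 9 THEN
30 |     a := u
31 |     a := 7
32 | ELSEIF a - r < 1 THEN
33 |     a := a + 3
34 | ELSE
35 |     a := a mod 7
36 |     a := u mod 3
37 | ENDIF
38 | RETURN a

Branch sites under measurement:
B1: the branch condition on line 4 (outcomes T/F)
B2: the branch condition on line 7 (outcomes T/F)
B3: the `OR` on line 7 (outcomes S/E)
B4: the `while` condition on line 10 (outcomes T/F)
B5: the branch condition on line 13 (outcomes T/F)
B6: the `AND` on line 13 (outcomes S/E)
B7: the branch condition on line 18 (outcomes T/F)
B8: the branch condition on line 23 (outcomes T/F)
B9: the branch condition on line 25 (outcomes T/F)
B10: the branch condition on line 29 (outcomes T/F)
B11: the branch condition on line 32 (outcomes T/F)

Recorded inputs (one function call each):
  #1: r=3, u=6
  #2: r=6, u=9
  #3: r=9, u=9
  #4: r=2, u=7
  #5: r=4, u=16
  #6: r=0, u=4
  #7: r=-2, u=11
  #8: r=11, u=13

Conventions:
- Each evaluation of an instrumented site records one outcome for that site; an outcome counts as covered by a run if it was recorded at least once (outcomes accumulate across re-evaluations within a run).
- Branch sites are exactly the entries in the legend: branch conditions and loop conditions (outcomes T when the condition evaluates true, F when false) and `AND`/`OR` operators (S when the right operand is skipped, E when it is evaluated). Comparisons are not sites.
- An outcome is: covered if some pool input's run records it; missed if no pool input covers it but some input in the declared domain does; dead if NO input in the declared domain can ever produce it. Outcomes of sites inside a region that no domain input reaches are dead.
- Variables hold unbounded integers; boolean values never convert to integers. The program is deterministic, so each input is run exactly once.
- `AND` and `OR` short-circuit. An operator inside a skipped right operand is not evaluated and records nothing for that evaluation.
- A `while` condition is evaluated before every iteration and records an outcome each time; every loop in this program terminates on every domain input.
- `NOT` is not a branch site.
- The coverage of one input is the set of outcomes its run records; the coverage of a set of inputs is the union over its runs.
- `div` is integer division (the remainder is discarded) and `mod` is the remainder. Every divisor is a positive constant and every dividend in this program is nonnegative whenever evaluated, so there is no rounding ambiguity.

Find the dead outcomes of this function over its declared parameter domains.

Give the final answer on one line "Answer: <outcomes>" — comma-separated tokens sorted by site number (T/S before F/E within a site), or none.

running all 210 domain inputs and tallying outcomes:
  reachable outcomes have witnesses, e.g. B1=T (e.g. r=-3, u=3), B1=F (e.g. r=9, u=3), B2=T (e.g. r=9, u=3), B2=F (e.g. r=9, u=6)

Answer: none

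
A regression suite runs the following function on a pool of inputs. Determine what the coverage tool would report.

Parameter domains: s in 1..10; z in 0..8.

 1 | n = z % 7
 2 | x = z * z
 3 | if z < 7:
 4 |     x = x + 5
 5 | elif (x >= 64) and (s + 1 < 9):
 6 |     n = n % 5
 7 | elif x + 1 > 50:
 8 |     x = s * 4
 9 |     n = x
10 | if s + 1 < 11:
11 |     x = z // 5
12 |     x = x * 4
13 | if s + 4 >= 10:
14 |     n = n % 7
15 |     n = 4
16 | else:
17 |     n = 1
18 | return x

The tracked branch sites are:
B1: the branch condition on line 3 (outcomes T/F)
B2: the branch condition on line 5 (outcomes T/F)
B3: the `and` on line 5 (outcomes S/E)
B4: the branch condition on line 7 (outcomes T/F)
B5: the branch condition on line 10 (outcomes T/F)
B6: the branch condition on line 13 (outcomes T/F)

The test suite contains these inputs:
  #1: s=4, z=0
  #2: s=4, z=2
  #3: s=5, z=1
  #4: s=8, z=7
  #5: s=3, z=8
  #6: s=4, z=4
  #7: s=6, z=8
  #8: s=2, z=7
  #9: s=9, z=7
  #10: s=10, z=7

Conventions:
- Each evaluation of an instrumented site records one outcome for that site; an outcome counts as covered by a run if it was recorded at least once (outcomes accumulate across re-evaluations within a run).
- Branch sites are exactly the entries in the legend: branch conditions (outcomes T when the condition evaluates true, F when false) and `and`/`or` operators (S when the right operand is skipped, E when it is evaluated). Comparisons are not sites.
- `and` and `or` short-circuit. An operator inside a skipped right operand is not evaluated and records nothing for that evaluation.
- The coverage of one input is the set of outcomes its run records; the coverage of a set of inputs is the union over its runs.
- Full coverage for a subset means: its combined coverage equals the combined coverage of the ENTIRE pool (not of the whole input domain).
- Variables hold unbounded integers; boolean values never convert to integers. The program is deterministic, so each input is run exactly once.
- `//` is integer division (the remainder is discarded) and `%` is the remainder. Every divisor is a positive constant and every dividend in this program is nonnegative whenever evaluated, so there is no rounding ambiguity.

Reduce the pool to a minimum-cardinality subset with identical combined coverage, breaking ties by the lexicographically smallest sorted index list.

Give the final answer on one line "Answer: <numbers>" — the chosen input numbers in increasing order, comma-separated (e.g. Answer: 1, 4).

input #1 (s=4, z=0): events B1->T, B5->T, B6->F; covers B1=T, B5=T, B6=F
input #2 (s=4, z=2): events B1->T, B5->T, B6->F; covers B1=T, B5=T, B6=F
input #3 (s=5, z=1): events B1->T, B5->T, B6->F; covers B1=T, B5=T, B6=F
input #4 (s=8, z=7): events B1->F, B3->S, B2->F, B4->F, B5->T, B6->T; covers B1=F, B2=F, B3=S, B4=F, B5=T, B6=T
input #5 (s=3, z=8): events B1->F, B3->E, B2->T, B5->T, B6->F; covers B1=F, B2=T, B3=E, B5=T, B6=F
input #6 (s=4, z=4): events B1->T, B5->T, B6->F; covers B1=T, B5=T, B6=F
input #7 (s=6, z=8): events B1->F, B3->E, B2->T, B5->T, B6->T; covers B1=F, B2=T, B3=E, B5=T, B6=T
input #8 (s=2, z=7): events B1->F, B3->S, B2->F, B4->F, B5->T, B6->F; covers B1=F, B2=F, B3=S, B4=F, B5=T, B6=F
input #9 (s=9, z=7): events B1->F, B3->S, B2->F, B4->F, B5->T, B6->T; covers B1=F, B2=F, B3=S, B4=F, B5=T, B6=T
input #10 (s=10, z=7): events B1->F, B3->S, B2->F, B4->F, B5->F, B6->T; covers B1=F, B2=F, B3=S, B4=F, B5=F, B6=T
union over all inputs: B1=T, B1=F, B2=T, B2=F, B3=S, B3=E, B4=F, B5=T, B5=F, B6=T, B6=F (11 outcomes)
every size-1 subset falls short of the 11 outcomes (best: 6/11)
every size-2 subset falls short of the 11 outcomes (best: 10/11)
size 3: inputs {1, 5, 10} cover all 11 outcomes, and no lexicographically smaller subset of this size does

Answer: 1, 5, 10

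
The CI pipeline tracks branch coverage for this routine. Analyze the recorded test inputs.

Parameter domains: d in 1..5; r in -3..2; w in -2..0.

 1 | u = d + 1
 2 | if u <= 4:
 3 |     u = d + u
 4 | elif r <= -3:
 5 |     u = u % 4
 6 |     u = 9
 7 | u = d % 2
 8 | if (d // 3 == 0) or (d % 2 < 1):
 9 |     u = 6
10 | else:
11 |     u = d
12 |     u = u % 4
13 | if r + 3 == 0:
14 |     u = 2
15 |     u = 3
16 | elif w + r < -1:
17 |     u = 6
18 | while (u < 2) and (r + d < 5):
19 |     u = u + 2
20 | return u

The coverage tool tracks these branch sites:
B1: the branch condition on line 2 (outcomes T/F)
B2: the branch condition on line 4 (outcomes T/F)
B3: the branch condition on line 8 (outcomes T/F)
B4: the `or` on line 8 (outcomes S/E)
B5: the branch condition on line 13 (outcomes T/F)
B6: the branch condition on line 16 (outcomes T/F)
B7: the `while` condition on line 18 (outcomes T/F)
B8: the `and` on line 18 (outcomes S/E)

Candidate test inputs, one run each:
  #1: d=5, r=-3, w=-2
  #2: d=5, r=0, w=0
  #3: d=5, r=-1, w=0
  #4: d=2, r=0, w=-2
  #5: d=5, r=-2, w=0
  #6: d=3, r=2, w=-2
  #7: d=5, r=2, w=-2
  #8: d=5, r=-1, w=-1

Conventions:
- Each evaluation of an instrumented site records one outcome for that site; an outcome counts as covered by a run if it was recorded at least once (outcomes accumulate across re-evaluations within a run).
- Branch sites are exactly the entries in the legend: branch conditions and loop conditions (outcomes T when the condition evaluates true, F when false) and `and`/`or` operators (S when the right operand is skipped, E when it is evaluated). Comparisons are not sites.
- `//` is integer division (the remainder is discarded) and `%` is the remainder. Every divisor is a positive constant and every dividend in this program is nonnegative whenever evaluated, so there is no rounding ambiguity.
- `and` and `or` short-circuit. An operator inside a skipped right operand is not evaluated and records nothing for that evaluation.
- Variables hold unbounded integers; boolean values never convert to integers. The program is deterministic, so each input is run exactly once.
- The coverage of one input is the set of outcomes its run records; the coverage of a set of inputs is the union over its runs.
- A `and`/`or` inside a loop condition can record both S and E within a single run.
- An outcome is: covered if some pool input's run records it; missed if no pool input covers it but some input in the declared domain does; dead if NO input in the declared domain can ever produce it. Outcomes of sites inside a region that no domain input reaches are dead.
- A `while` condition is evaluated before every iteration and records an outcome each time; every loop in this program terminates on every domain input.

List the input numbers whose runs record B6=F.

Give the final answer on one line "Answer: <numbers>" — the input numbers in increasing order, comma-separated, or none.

input #1 (d=5, r=-3, w=-2): does not produce B6=F
input #2 (d=5, r=0, w=0): produces B6=F
input #3 (d=5, r=-1, w=0): produces B6=F
input #4 (d=2, r=0, w=-2): does not produce B6=F
input #5 (d=5, r=-2, w=0): does not produce B6=F
input #6 (d=3, r=2, w=-2): produces B6=F
input #7 (d=5, r=2, w=-2): produces B6=F
input #8 (d=5, r=-1, w=-1): does not produce B6=F

Answer: 2, 3, 6, 7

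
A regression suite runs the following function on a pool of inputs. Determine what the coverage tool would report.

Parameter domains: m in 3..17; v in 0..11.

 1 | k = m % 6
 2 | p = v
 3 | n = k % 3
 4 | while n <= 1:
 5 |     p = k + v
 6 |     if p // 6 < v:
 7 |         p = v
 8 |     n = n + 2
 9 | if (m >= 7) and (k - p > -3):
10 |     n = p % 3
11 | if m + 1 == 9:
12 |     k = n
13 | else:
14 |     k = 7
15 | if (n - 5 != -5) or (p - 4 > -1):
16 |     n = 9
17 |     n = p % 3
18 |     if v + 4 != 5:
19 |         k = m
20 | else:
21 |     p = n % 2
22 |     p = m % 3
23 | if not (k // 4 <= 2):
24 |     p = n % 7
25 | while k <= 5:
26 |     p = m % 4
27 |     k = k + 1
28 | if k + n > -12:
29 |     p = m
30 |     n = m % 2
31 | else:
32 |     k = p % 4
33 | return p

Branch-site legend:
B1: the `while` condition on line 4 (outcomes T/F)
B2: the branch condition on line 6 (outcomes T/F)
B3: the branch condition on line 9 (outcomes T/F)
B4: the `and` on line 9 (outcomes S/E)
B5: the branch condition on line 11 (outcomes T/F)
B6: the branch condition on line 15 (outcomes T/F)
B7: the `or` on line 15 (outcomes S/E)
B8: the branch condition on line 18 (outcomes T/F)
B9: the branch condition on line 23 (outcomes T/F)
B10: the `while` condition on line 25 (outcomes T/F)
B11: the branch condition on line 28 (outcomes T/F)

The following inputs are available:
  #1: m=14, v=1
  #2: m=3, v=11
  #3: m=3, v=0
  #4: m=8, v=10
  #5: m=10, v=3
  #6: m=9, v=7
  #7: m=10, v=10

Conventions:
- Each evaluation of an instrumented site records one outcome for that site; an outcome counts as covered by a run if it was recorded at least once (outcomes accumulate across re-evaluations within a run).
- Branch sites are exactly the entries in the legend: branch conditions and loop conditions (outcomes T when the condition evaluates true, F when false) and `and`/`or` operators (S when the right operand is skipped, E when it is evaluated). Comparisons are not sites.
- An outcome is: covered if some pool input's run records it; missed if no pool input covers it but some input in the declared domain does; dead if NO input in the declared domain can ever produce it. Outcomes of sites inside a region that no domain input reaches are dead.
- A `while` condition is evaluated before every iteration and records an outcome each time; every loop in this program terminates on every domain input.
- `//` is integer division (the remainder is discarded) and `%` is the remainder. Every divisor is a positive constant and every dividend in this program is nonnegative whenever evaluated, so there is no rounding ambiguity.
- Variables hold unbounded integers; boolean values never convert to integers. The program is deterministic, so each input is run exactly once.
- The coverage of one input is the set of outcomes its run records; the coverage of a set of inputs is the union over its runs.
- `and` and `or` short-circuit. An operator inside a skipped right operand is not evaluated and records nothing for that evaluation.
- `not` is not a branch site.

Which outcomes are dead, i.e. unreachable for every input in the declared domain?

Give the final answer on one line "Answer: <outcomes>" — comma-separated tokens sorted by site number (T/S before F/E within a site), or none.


exhaustive pass over the 180-input domain:
  B11=F: unreachable across the whole domain -> dead
  reachable outcomes have witnesses, e.g. B1=T (e.g. m=3, v=0), B1=F (e.g. m=3, v=0), B2=T (e.g. m=3, v=1), B2=F (e.g. m=3, v=0)
Answer: B11=F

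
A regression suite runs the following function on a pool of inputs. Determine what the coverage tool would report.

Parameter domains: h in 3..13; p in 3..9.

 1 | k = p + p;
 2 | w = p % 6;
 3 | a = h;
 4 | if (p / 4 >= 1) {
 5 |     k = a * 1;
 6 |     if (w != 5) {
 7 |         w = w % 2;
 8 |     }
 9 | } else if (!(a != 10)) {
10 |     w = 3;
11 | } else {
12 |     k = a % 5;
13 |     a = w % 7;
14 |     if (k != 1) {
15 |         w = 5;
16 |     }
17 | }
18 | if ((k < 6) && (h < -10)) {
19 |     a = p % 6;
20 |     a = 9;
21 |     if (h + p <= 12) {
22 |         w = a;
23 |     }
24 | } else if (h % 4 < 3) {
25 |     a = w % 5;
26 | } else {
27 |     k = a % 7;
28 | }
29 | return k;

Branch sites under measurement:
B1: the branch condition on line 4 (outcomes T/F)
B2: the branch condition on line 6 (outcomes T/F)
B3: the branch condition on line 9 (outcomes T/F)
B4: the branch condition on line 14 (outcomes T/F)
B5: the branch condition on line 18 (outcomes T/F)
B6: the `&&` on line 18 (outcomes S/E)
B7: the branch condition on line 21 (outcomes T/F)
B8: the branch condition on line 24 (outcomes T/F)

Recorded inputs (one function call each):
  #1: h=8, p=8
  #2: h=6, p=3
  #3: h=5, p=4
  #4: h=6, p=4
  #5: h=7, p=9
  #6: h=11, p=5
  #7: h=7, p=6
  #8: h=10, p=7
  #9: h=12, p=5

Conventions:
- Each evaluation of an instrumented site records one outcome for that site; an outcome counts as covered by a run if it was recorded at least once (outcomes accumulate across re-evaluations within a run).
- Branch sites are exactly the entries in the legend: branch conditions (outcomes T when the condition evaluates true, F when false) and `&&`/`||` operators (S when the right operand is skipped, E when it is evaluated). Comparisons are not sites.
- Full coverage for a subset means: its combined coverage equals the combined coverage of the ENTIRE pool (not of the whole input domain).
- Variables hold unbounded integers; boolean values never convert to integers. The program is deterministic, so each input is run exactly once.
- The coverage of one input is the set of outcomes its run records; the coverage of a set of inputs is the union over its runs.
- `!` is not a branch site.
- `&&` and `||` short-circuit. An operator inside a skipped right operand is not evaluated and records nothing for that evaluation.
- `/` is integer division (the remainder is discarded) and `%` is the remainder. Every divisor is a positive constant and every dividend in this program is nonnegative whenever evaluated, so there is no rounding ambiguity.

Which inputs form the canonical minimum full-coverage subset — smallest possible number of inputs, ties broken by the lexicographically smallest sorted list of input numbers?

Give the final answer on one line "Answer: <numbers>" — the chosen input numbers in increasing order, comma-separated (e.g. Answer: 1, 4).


test 1 (h=8, p=8) fires B1->T, B2->T, B6->S, B5->F, B8->T; hits B1=T, B2=T, B5=F, B6=S, B8=T
test 2 (h=6, p=3) fires B1->F, B3->F, B4->F, B6->E, B5->F, B8->T; hits B1=F, B3=F, B4=F, B5=F, B6=E, B8=T
test 3 (h=5, p=4) fires B1->T, B2->T, B6->E, B5->F, B8->T; hits B1=T, B2=T, B5=F, B6=E, B8=T
test 4 (h=6, p=4) fires B1->T, B2->T, B6->S, B5->F, B8->T; hits B1=T, B2=T, B5=F, B6=S, B8=T
test 5 (h=7, p=9) fires B1->T, B2->T, B6->S, B5->F, B8->F; hits B1=T, B2=T, B5=F, B6=S, B8=F
test 6 (h=11, p=5) fires B1->T, B2->F, B6->S, B5->F, B8->F; hits B1=T, B2=F, B5=F, B6=S, B8=F
test 7 (h=7, p=6) fires B1->T, B2->T, B6->S, B5->F, B8->F; hits B1=T, B2=T, B5=F, B6=S, B8=F
test 8 (h=10, p=7) fires B1->T, B2->T, B6->S, B5->F, B8->T; hits B1=T, B2=T, B5=F, B6=S, B8=T
test 9 (h=12, p=5) fires B1->T, B2->F, B6->S, B5->F, B8->T; hits B1=T, B2=F, B5=F, B6=S, B8=T
pool-wide coverage (11 outcomes): B1=T, B1=F, B2=T, B2=F, B3=F, B4=F, B5=F, B6=S, B6=E, B8=T, B8=F
size 1 is not enough: best union over all size-1 subsets is 6/11
size 2 is not enough: best union over all size-2 subsets is 10/11
inputs {1, 2, 6} (size 3) cover everything; no size-3 subset with a lexicographically smaller index list covers all 11
Answer: 1, 2, 6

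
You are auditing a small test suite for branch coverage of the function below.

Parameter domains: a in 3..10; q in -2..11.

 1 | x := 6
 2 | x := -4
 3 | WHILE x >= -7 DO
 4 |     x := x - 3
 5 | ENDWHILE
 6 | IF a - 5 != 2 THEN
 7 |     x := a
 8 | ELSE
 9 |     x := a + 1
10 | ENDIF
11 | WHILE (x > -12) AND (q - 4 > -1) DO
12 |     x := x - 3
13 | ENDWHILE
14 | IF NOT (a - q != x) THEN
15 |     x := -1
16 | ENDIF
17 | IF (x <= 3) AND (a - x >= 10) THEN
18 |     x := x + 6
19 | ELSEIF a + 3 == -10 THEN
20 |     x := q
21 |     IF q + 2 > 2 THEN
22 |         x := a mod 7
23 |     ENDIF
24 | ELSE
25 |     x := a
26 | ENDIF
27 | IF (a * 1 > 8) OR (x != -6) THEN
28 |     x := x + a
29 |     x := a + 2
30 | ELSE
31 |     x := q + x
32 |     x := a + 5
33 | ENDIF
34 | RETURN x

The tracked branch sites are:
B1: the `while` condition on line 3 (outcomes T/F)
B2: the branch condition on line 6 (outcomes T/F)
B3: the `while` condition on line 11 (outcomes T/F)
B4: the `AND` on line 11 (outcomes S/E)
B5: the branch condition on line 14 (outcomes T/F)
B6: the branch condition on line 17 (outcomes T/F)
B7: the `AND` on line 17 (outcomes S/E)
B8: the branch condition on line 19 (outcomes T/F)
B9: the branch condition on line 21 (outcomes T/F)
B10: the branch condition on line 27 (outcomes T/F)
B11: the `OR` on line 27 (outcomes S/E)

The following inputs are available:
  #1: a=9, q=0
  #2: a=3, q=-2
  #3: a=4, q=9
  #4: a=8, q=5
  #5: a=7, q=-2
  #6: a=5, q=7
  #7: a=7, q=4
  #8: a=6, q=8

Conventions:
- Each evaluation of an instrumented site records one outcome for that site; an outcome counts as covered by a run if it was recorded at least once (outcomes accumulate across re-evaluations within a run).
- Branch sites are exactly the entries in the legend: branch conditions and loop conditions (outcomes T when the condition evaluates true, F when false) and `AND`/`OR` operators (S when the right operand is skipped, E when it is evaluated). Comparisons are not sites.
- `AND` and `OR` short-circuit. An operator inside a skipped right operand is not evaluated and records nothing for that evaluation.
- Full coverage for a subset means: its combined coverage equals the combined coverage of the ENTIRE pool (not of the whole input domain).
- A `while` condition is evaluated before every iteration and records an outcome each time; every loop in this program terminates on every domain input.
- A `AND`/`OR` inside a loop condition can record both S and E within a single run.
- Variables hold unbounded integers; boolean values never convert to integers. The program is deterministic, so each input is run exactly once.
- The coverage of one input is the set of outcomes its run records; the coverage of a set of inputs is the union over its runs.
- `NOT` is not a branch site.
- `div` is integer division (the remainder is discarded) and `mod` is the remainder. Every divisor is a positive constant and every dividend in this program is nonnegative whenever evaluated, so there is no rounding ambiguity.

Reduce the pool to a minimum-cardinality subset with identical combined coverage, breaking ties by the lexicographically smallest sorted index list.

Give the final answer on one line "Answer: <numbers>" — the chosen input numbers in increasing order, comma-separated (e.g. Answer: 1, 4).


run #1 (a=9, q=0) records B1=T, B1=F, B2=T, B3=F, B4=E, B5=T, B6=T, B7=E, B10=T, B11=S
run #2 (a=3, q=-2) records B1=T, B1=F, B2=T, B3=F, B4=E, B5=F, B6=F, B7=E, B8=F, B10=T, B11=E
run #3 (a=4, q=9) records B1=T, B1=F, B2=T, B3=T, B3=F, B4=S, B4=E, B5=F, B6=T, B7=E, B10=T, B11=E
run #4 (a=8, q=5) records B1=T, B1=F, B2=T, B3=T, B3=F, B4=S, B4=E, B5=F, B6=T, B7=E, B10=T, B11=E
run #5 (a=7, q=-2) records B1=T, B1=F, B2=F, B3=F, B4=E, B5=F, B6=F, B7=S, B8=F, B10=T, B11=E
run #6 (a=5, q=7) records B1=T, B1=F, B2=T, B3=T, B3=F, B4=S, B4=E, B5=F, B6=T, B7=E, B10=T, B11=E
run #7 (a=7, q=4) records B1=T, B1=F, B2=F, B3=T, B3=F, B4=S, B4=E, B5=F, B6=T, B7=E, B10=T, B11=E
run #8 (a=6, q=8) records B1=T, B1=F, B2=T, B3=T, B3=F, B4=S, B4=E, B5=F, B6=T, B7=E, B10=F, B11=E
together the pool reaches 19 outcomes: B1=T, B1=F, B2=T, B2=F, B3=T, B3=F, B4=S, B4=E, B5=T, B5=F, B6=T, B6=F, B7=S, B7=E, B8=F, B10=T, B10=F, B11=S, B11=E
size 1 is not enough: best union over all size-1 subsets is 12/19
size 2 is not enough: best union over all size-2 subsets is 17/19
the canonical winner is {1, 5, 8}: size 3, full 19-outcome coverage, earliest index list among size-3 covers
Answer: 1, 5, 8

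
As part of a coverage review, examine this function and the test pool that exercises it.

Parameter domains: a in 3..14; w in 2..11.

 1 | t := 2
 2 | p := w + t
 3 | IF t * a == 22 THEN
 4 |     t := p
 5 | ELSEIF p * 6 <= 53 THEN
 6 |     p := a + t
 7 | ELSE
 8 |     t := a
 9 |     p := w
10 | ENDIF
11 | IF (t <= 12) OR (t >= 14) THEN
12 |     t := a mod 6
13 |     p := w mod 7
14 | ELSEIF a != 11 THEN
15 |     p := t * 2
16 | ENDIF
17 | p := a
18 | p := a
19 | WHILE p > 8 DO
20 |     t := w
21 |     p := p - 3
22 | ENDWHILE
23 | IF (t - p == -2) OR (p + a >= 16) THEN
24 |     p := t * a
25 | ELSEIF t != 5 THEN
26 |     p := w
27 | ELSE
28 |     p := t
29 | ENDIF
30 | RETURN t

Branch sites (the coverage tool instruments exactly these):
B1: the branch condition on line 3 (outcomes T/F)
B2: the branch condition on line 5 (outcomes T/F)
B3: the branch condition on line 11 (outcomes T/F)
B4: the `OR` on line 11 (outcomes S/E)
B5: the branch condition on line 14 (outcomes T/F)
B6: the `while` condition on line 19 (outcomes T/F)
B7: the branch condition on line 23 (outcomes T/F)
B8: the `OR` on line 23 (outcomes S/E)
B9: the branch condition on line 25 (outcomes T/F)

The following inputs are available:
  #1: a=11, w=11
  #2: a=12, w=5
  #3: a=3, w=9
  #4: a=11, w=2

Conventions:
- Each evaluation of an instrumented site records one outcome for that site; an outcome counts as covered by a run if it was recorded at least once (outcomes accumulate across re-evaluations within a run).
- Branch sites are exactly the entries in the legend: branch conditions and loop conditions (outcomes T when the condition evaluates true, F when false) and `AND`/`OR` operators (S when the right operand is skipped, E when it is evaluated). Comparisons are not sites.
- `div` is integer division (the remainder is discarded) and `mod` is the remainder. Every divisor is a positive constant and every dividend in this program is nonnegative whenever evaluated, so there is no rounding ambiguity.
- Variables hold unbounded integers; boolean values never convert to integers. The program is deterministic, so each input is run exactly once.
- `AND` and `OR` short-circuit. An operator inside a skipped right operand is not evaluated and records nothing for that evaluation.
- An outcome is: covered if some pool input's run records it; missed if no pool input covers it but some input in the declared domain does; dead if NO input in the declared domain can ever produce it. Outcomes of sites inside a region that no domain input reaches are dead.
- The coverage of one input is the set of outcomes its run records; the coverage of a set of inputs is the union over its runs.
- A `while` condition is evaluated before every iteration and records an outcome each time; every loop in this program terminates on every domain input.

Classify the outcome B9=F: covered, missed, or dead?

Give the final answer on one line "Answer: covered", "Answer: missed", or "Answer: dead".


no pool input records B9=F
but domain input (a=5, w=2) does record it -> reachable, so missed
Answer: missed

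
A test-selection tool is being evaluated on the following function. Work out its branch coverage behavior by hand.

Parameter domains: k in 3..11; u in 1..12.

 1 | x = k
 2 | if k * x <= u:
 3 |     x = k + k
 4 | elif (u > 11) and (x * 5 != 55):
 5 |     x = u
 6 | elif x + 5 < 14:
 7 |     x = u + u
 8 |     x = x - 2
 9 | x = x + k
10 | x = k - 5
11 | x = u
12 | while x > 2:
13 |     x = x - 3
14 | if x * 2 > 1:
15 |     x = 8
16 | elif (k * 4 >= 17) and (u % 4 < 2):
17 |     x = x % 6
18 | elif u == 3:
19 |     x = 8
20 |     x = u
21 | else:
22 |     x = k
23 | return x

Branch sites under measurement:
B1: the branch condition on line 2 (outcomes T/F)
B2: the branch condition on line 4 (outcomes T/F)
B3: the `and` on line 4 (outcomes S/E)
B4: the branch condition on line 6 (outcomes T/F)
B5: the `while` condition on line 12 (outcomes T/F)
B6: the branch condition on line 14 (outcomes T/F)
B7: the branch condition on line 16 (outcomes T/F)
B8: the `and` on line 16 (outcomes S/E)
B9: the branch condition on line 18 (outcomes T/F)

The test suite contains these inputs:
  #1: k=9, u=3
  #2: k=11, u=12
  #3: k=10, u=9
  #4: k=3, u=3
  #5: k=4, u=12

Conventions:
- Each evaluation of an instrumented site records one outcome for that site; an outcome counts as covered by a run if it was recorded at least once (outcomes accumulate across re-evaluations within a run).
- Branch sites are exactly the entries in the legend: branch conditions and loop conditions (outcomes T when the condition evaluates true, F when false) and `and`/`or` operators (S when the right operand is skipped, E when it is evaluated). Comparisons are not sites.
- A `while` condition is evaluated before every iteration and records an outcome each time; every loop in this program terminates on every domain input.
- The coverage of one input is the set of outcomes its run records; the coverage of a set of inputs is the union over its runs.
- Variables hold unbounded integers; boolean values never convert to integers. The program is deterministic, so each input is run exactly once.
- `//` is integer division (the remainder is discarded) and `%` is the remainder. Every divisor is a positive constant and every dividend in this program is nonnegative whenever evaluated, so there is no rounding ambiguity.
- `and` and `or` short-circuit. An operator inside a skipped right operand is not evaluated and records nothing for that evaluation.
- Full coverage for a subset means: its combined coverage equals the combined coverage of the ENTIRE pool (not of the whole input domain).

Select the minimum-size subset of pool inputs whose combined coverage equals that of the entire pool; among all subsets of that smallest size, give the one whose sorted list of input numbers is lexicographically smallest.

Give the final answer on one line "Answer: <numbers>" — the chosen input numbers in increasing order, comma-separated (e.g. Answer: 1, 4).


input #1, k=9, u=3: events B1->F, B3->S, B2->F, B4->F, B5->T, B5->F, B6->F, B8->E, B7->F, B9->T; outcomes B1=F, B2=F, B3=S, B4=F, B5=T, B5=F, B6=F, B7=F, B8=E, B9=T
input #2, k=11, u=12: events B1->F, B3->E, B2->F, B4->F, B5->T, B5->T, B5->T, B5->T, B5->F, B6->F, B8->E, B7->T; outcomes B1=F, B2=F, B3=E, B4=F, B5=T, B5=F, B6=F, B7=T, B8=E
input #3, k=10, u=9: events B1->F, B3->S, B2->F, B4->F, B5->T, B5->T, B5->T, B5->F, B6->F, B8->E, B7->T; outcomes B1=F, B2=F, B3=S, B4=F, B5=T, B5=F, B6=F, B7=T, B8=E
input #4, k=3, u=3: events B1->F, B3->S, B2->F, B4->T, B5->T, B5->F, B6->F, B8->S, B7->F, B9->T; outcomes B1=F, B2=F, B3=S, B4=T, B5=T, B5=F, B6=F, B7=F, B8=S, B9=T
input #5, k=4, u=12: events B1->F, B3->E, B2->T, B5->T, B5->T, B5->T, B5->T, B5->F, B6->F, B8->S, B7->F, B9->F; outcomes B1=F, B2=T, B3=E, B5=T, B5=F, B6=F, B7=F, B8=S, B9=F
together the pool reaches 16 outcomes: B1=F, B2=T, B2=F, B3=S, B3=E, B4=T, B4=F, B5=T, B5=F, B6=F, B7=T, B7=F, B8=S, B8=E, B9=T, B9=F
checked all size-1 subsets: none covers 16 outcomes (max 10/16)
checked all size-2 subsets: none covers 16 outcomes (max 14/16)
size 3: inputs {2, 4, 5} cover all 16 outcomes, and no lexicographically smaller subset of this size does
Answer: 2, 4, 5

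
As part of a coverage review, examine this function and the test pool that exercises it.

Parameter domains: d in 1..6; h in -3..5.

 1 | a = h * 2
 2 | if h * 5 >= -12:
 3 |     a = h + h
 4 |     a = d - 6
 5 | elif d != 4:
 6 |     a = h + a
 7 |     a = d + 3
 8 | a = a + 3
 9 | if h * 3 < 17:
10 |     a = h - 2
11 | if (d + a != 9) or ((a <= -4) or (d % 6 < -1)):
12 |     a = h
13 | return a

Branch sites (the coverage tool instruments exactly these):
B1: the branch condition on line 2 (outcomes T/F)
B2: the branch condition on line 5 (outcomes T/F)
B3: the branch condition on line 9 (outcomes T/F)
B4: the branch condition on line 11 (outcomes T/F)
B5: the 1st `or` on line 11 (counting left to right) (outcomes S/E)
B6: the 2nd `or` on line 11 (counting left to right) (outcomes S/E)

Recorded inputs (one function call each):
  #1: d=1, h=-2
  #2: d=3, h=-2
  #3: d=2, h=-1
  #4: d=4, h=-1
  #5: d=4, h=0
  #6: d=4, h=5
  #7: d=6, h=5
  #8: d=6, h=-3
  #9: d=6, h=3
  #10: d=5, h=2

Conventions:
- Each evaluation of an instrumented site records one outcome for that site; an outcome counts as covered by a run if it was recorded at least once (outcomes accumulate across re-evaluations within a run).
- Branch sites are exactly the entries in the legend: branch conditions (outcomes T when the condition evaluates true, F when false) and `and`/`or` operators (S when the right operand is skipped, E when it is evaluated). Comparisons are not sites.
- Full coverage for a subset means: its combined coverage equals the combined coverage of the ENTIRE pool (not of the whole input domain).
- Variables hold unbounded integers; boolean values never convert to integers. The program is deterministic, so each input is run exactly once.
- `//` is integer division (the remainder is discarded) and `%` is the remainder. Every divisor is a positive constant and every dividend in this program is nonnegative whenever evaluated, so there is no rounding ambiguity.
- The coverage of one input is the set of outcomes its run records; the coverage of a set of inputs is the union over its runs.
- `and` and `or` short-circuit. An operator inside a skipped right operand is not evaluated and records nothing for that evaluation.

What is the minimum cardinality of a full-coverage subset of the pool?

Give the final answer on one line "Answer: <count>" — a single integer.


input #1, d=1, h=-2: events B1->T, B3->T, B5->S, B4->T; outcomes B1=T, B3=T, B4=T, B5=S
input #2, d=3, h=-2: events B1->T, B3->T, B5->S, B4->T; outcomes B1=T, B3=T, B4=T, B5=S
input #3, d=2, h=-1: events B1->T, B3->T, B5->S, B4->T; outcomes B1=T, B3=T, B4=T, B5=S
input #4, d=4, h=-1: events B1->T, B3->T, B5->S, B4->T; outcomes B1=T, B3=T, B4=T, B5=S
input #5, d=4, h=0: events B1->T, B3->T, B5->S, B4->T; outcomes B1=T, B3=T, B4=T, B5=S
input #6, d=4, h=5: events B1->T, B3->T, B5->S, B4->T; outcomes B1=T, B3=T, B4=T, B5=S
input #7, d=6, h=5: events B1->T, B3->T, B5->E, B6->E, B4->F; outcomes B1=T, B3=T, B4=F, B5=E, B6=E
input #8, d=6, h=-3: events B1->F, B2->T, B3->T, B5->S, B4->T; outcomes B1=F, B2=T, B3=T, B4=T, B5=S
input #9, d=6, h=3: events B1->T, B3->T, B5->S, B4->T; outcomes B1=T, B3=T, B4=T, B5=S
input #10, d=5, h=2: events B1->T, B3->T, B5->S, B4->T; outcomes B1=T, B3=T, B4=T, B5=S
pool-wide coverage (9 outcomes): B1=T, B1=F, B2=T, B3=T, B4=T, B4=F, B5=S, B5=E, B6=E
every size-1 subset falls short of the 9 outcomes (best: 5/9)
the canonical winner is {7, 8}: size 2, full 9-outcome coverage, earliest index list among size-2 covers
Answer: 2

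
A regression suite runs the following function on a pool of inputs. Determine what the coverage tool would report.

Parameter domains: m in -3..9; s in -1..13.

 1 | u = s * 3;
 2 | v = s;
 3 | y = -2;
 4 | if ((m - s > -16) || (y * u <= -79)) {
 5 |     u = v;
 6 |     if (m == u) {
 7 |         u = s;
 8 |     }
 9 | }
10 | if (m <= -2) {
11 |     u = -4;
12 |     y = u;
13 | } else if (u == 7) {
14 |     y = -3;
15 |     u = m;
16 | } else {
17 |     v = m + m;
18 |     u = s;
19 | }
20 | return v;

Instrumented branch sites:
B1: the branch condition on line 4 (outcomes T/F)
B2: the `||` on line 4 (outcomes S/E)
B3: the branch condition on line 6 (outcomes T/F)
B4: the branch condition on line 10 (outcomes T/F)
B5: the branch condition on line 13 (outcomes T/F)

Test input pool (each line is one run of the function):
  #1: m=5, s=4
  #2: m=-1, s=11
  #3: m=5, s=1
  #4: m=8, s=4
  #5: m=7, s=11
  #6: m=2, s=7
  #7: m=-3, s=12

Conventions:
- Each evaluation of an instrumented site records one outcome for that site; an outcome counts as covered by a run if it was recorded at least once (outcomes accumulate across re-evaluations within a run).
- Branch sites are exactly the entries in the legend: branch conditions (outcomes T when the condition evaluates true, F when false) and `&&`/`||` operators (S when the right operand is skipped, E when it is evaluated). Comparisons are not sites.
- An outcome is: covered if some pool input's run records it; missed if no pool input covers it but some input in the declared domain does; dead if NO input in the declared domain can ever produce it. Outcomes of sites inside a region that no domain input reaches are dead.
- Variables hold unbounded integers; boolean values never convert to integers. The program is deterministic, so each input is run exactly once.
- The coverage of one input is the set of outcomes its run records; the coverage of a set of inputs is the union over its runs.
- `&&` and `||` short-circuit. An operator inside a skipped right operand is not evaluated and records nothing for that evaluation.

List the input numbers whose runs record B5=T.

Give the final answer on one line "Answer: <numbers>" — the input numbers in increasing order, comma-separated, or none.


input #1 (m=5, s=4): does not produce B5=T
input #2 (m=-1, s=11): does not produce B5=T
input #3 (m=5, s=1): does not produce B5=T
input #4 (m=8, s=4): does not produce B5=T
input #5 (m=7, s=11): does not produce B5=T
input #6 (m=2, s=7): produces B5=T
input #7 (m=-3, s=12): does not produce B5=T
Answer: 6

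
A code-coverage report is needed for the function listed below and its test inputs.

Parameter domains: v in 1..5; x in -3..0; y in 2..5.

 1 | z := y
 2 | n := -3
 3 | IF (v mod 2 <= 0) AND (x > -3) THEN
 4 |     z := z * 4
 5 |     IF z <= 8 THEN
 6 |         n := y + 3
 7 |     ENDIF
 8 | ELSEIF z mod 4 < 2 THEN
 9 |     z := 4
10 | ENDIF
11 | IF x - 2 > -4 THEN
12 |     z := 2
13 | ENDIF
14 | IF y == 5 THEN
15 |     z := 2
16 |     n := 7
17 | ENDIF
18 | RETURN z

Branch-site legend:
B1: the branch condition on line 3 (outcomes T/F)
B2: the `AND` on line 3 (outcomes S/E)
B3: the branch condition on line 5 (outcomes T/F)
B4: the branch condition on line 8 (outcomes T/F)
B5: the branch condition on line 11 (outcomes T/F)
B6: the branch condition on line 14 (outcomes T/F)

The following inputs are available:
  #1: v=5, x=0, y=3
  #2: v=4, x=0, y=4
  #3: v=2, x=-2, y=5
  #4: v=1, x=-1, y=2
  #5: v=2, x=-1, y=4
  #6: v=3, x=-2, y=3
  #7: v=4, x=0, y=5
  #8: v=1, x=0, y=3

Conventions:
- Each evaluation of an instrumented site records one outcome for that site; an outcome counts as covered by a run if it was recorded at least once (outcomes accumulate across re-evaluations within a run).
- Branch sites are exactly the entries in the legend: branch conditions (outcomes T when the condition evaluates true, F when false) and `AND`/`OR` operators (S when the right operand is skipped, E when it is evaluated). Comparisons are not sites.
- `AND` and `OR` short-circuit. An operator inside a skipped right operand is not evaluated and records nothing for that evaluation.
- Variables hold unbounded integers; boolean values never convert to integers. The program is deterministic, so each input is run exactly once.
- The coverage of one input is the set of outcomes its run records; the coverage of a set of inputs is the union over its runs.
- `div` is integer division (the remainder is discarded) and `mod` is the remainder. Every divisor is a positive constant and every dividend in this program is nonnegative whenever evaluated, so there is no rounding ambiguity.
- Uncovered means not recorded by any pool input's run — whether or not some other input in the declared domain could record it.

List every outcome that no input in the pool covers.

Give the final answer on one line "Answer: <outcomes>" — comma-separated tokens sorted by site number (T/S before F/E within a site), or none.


input #1 (v=5, x=0, y=3): covers B1=F, B2=S, B4=F, B5=T, B6=F
input #2 (v=4, x=0, y=4): covers B1=T, B2=E, B3=F, B5=T, B6=F
input #3 (v=2, x=-2, y=5): covers B1=T, B2=E, B3=F, B5=F, B6=T
input #4 (v=1, x=-1, y=2): covers B1=F, B2=S, B4=F, B5=T, B6=F
input #5 (v=2, x=-1, y=4): covers B1=T, B2=E, B3=F, B5=T, B6=F
input #6 (v=3, x=-2, y=3): covers B1=F, B2=S, B4=F, B5=F, B6=F
input #7 (v=4, x=0, y=5): covers B1=T, B2=E, B3=F, B5=T, B6=T
input #8 (v=1, x=0, y=3): covers B1=F, B2=S, B4=F, B5=T, B6=F
union over the pool: B1=T, B1=F, B2=S, B2=E, B3=F, B4=F, B5=T, B5=F, B6=T, B6=F
uncovered (2 of 12): B3=T, B4=T
Answer: B3=T, B4=T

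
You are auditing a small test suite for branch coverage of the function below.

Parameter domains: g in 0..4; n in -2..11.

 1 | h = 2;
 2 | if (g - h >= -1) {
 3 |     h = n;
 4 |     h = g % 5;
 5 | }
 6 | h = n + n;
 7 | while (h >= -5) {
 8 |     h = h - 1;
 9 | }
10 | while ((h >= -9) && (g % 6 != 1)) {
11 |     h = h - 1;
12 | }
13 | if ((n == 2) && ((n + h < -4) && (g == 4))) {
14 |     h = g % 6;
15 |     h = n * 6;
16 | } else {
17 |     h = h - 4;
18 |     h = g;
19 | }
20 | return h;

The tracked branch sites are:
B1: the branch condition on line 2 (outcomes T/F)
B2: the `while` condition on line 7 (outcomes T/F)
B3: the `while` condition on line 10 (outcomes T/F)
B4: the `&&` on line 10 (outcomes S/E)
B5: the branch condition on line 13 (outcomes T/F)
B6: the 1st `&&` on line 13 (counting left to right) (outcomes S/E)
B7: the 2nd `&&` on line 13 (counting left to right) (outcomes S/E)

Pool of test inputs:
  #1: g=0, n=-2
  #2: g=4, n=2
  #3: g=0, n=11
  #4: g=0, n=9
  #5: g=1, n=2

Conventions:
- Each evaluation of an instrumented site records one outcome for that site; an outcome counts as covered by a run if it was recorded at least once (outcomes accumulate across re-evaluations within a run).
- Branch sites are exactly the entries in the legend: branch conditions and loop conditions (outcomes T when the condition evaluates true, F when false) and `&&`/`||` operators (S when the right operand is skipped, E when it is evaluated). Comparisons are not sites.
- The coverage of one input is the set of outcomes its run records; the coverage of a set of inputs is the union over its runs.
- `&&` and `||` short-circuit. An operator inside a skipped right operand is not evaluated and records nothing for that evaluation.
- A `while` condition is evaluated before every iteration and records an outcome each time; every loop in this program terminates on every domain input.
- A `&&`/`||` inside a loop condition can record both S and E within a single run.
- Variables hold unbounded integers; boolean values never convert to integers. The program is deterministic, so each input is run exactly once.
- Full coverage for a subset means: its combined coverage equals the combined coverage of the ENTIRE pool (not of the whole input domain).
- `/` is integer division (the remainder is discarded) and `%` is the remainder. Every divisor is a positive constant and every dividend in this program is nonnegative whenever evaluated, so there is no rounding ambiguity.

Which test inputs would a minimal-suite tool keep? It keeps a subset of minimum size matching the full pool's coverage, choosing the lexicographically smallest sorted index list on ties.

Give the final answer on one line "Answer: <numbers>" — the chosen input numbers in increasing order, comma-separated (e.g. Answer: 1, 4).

#1 (g=0, n=-2) -> covered: B1=F, B2=T, B2=F, B3=T, B3=F, B4=S, B4=E, B5=F, B6=S
#2 (g=4, n=2) -> covered: B1=T, B2=T, B2=F, B3=T, B3=F, B4=S, B4=E, B5=T, B6=E, B7=E
#3 (g=0, n=11) -> covered: B1=F, B2=T, B2=F, B3=T, B3=F, B4=S, B4=E, B5=F, B6=S
#4 (g=0, n=9) -> covered: B1=F, B2=T, B2=F, B3=T, B3=F, B4=S, B4=E, B5=F, B6=S
#5 (g=1, n=2) -> covered: B1=T, B2=T, B2=F, B3=F, B4=E, B5=F, B6=E, B7=S
pool-wide coverage (14 outcomes): B1=T, B1=F, B2=T, B2=F, B3=T, B3=F, B4=S, B4=E, B5=T, B5=F, B6=S, B6=E, B7=S, B7=E
checked all size-1 subsets: none covers 14 outcomes (max 10/14)
checked all size-2 subsets: none covers 14 outcomes (max 13/14)
inputs {1, 2, 5} (size 3) cover everything; no size-3 subset with a lexicographically smaller index list covers all 14

Answer: 1, 2, 5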